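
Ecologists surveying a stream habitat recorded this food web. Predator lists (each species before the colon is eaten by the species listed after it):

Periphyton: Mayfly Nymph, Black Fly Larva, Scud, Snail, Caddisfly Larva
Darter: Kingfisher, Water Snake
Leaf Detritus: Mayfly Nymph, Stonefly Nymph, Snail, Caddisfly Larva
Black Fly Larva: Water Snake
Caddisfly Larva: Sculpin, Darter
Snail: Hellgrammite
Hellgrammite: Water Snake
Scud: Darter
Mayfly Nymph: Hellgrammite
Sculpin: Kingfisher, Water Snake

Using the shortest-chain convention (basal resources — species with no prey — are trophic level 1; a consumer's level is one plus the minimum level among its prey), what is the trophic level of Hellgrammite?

Periphyton has no prey (basal) → level 1.
Mayfly Nymph eats Periphyton → level 2.
Hellgrammite eats Mayfly Nymph → level 3.
No prey of Hellgrammite is below level 2, so 3 is the minimum.

Trophic level 3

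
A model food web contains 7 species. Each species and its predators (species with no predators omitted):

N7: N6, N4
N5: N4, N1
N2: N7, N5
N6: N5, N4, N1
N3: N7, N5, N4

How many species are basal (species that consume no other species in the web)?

2

Basal species (no prey listed): N2, N3.
Count: 2.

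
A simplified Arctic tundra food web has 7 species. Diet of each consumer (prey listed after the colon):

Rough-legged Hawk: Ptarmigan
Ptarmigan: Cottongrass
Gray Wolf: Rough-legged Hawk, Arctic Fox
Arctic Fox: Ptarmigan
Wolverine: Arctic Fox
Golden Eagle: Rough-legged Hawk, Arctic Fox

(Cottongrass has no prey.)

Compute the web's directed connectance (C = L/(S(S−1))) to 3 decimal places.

The web has S = 7 species and L = 8 feeding links.
C = L / (S(S−1)) = 8 / 42 = 0.1905 ≈ 0.190.

C = 0.190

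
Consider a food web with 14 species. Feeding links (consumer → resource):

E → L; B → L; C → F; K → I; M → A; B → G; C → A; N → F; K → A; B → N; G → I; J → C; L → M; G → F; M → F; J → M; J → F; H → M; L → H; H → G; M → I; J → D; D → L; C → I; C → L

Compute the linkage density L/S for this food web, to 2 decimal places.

There are L = 25 links among S = 14 species.
L/S = 25/14 = 1.7857 ≈ 1.79.

L/S = 1.79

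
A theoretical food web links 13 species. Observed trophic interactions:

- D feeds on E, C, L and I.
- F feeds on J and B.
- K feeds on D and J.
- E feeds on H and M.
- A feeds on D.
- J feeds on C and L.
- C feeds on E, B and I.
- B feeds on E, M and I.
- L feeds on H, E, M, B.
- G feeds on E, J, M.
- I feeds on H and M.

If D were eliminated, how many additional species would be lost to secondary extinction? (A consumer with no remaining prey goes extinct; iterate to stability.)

1

Remove D.
Round 1: A (all prey gone) → extinct.
No further losses. Total secondary extinctions: 1.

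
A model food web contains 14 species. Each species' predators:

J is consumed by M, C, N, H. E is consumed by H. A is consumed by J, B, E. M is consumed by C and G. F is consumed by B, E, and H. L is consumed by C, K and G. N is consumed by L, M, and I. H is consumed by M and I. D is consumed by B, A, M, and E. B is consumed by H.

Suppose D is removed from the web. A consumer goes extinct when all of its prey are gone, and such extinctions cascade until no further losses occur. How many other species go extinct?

5

Remove D.
Round 1: A (all prey gone) → extinct.
Round 2: J (all prey gone) → extinct.
Round 3: N (all prey gone) → extinct.
Round 4: L (all prey gone) → extinct.
Round 5: K (all prey gone) → extinct.
No further losses. Total secondary extinctions: 5.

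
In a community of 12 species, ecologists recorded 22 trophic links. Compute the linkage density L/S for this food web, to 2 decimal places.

L/S = 1.83

There are L = 22 links among S = 12 species.
L/S = 22/12 = 1.8333 ≈ 1.83.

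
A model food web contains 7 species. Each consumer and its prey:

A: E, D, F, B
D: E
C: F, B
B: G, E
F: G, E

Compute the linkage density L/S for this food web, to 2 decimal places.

There are L = 11 links among S = 7 species.
L/S = 11/7 = 1.5714 ≈ 1.57.

L/S = 1.57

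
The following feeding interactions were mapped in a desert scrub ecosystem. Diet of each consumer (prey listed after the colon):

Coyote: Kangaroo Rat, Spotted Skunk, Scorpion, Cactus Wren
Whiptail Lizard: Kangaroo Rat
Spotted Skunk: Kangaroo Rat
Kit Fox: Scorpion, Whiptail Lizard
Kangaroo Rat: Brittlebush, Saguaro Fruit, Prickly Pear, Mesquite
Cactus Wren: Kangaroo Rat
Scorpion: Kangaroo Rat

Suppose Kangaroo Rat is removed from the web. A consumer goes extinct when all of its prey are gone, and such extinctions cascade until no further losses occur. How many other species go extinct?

Remove Kangaroo Rat.
Round 1: Spotted Skunk (all prey gone), Scorpion (all prey gone), Cactus Wren (all prey gone), Whiptail Lizard (all prey gone) → extinct.
Round 2: Coyote (all prey gone), Kit Fox (all prey gone) → extinct.
No further losses. Total secondary extinctions: 6.

6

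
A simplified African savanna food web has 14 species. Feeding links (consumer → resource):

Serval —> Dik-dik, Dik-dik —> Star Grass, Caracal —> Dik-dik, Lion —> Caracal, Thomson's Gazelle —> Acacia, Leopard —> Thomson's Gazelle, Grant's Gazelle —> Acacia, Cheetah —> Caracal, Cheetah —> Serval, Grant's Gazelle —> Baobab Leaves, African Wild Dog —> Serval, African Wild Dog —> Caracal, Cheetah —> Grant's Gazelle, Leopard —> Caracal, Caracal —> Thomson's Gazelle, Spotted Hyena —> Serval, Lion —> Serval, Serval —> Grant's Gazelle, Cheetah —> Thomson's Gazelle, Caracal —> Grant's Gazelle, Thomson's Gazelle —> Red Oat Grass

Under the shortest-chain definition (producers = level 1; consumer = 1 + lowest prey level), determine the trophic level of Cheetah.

Trophic level 3

Baobab Leaves is a producer → level 1.
Grant's Gazelle eats Baobab Leaves → level 2.
Cheetah eats Grant's Gazelle → level 3.
No prey of Cheetah is below level 2, so 3 is the minimum.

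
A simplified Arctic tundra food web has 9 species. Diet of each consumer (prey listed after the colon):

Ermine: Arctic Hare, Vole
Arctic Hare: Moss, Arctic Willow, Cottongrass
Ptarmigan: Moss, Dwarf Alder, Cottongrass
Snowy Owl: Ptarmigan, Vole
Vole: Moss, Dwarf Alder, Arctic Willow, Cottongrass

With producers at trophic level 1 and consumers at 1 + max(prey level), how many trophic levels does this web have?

3

Producers (level 1): Moss, Dwarf Alder, Arctic Willow, Cottongrass.
Moss → Ptarmigan → Snowy Owl gives Snowy Owl level 3.
No species has a prey at level 3, so no species reaches level 4.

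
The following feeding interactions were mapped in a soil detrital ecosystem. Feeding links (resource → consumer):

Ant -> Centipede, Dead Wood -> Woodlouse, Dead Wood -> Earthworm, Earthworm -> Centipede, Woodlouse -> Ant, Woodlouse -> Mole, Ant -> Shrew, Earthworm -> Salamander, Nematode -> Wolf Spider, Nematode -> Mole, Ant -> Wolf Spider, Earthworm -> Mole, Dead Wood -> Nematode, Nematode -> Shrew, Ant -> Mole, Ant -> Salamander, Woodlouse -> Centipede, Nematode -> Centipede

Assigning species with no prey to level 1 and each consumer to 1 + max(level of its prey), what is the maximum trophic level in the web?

4

Basal resources (level 1): Dead Wood.
Dead Wood → Woodlouse → Ant → Wolf Spider gives Wolf Spider level 4.
No species has a prey at level 4, so no species reaches level 5.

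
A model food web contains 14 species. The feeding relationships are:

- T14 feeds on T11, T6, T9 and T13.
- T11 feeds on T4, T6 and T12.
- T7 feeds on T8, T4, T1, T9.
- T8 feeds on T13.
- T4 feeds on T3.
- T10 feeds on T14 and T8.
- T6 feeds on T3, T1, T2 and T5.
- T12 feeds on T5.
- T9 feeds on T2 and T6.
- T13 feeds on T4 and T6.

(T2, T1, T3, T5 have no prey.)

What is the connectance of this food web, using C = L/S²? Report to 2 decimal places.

C = 0.12

The web has S = 14 species and L = 24 feeding links.
C = L / S² = 24 / 196 = 0.1224 ≈ 0.12.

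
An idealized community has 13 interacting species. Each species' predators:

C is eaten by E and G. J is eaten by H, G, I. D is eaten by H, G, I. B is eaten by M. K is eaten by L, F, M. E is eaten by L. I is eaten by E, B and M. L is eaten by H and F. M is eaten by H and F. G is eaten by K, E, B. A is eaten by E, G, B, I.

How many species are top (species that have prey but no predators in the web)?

2

Top species (has prey, but nothing eats it): F, H.
Count: 2.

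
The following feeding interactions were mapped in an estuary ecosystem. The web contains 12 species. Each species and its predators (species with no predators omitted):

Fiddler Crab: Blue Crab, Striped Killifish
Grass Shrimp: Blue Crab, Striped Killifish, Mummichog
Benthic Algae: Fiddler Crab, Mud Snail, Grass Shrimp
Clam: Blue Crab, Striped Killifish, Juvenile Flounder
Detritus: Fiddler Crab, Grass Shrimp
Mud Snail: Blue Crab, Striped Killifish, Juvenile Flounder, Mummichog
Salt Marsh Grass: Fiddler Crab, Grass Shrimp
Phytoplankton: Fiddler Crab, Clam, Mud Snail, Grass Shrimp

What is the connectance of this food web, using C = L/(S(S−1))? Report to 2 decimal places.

C = 0.17

The web has S = 12 species and L = 23 feeding links.
C = L / (S(S−1)) = 23 / 132 = 0.1742 ≈ 0.17.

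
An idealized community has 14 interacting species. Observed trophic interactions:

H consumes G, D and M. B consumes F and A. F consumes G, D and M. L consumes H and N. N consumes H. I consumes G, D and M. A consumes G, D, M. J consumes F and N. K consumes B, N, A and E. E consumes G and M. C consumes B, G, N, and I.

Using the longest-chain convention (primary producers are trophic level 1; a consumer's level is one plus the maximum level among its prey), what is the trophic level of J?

G is a producer → level 1.
H eats G (level 1); other prey at levels: D 1, M 1 → level 2.
N eats H → level 3.
J eats N (level 3); other prey at levels: F 2 → level 4.

Trophic level 4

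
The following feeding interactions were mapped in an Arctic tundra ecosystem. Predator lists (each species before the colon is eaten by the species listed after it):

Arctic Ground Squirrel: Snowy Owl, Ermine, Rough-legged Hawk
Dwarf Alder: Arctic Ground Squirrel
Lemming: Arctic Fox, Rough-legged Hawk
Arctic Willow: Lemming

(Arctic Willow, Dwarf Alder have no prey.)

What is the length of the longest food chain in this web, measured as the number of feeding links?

2 links

One longest chain: Dwarf Alder → Arctic Ground Squirrel → Snowy Owl.
It has 3 species and 2 links.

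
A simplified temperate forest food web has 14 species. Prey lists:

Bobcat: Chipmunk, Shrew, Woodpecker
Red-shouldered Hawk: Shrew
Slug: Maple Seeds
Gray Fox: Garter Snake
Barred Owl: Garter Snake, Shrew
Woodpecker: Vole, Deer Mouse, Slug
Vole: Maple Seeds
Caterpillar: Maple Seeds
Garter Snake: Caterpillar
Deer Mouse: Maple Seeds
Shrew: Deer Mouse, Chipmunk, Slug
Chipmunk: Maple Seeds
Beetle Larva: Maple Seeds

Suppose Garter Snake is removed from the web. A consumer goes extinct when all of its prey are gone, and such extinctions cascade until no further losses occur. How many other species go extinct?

Remove Garter Snake.
Round 1: Gray Fox (all prey gone) → extinct.
No further losses. Total secondary extinctions: 1.

1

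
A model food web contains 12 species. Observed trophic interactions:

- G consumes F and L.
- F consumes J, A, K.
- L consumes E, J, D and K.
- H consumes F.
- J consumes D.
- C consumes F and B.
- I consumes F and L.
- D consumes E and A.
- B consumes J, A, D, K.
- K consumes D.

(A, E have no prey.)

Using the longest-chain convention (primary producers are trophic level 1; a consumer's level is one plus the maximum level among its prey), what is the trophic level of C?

Trophic level 5

A is a producer → level 1.
D eats A (level 1); other prey at levels: E 1 → level 2.
J eats D → level 3.
F eats J (level 3); other prey at levels: A 1, K 3 → level 4.
C eats F (level 4); other prey at levels: B 4 → level 5.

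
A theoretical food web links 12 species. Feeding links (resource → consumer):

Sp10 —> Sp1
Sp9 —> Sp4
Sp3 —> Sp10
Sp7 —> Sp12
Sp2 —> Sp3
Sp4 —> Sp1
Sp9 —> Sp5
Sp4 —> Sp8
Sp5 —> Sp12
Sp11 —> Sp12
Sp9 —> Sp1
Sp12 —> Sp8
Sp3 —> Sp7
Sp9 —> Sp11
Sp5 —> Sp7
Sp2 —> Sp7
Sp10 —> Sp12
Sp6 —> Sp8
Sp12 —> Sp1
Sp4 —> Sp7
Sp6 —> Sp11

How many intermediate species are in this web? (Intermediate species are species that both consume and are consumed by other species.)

Intermediate species (has both prey and predators): Sp5, Sp3, Sp4, Sp11, Sp10, Sp7, Sp12.
Count: 7.

7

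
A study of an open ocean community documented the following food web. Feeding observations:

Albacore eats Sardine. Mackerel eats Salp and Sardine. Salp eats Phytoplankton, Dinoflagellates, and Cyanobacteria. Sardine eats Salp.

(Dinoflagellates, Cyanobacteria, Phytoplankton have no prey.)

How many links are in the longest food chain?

3 links

One longest chain: Dinoflagellates → Salp → Sardine → Mackerel.
It has 4 species and 3 links.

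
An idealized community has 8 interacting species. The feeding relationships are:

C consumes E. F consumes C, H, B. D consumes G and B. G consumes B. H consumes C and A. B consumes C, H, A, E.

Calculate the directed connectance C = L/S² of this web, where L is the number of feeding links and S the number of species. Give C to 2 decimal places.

The web has S = 8 species and L = 13 feeding links.
C = L / S² = 13 / 64 = 0.2031 ≈ 0.20.

C = 0.20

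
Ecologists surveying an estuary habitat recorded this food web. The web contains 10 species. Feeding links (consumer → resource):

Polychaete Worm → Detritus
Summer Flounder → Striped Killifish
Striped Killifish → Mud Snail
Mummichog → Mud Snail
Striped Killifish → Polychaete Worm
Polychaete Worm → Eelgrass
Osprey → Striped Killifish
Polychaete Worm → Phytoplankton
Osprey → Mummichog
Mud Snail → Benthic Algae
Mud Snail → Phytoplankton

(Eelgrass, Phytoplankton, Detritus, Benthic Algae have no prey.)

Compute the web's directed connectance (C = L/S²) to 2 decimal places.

The web has S = 10 species and L = 11 feeding links.
C = L / S² = 11 / 100 = 0.1100 ≈ 0.11.

C = 0.11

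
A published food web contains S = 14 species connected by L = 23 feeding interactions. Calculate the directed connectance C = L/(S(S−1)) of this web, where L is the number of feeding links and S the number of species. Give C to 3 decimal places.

The web has S = 14 species and L = 23 feeding links.
C = L / (S(S−1)) = 23 / 182 = 0.1264 ≈ 0.126.

C = 0.126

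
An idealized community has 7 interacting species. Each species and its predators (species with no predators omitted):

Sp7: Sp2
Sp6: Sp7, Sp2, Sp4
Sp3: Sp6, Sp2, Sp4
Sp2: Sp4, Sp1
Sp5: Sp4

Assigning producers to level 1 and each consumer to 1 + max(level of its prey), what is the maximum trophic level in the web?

Producers (level 1): Sp5, Sp3.
Sp3 → Sp6 → Sp7 → Sp2 → Sp4 gives Sp4 level 5.
No species has a prey at level 5, so no species reaches level 6.

5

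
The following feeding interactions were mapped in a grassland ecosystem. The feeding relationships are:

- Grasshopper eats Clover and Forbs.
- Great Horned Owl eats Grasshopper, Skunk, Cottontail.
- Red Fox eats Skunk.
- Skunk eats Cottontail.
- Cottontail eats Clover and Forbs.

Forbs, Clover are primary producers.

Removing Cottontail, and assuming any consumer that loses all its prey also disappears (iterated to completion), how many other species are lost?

Remove Cottontail.
Round 1: Skunk (all prey gone) → extinct.
Round 2: Red Fox (all prey gone) → extinct.
No further losses. Total secondary extinctions: 2.

2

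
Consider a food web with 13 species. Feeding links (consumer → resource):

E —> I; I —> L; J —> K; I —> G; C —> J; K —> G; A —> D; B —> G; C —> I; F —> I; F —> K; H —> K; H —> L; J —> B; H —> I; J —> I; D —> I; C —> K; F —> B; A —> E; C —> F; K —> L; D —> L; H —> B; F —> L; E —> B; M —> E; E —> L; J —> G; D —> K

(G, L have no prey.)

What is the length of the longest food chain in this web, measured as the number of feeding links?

3 links

One longest chain: G → I → E → M.
It has 4 species and 3 links.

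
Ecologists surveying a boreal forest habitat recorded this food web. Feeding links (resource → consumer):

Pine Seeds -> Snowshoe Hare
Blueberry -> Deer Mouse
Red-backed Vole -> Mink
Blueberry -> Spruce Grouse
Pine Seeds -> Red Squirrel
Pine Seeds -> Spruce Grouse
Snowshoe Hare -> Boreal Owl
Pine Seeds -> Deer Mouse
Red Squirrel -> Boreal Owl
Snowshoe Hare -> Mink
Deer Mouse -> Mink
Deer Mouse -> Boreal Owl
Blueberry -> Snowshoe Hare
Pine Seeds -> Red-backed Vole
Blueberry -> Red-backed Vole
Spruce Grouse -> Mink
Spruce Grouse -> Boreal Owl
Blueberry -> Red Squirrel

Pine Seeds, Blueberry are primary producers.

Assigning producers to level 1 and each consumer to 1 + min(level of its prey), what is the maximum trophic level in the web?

Producers (level 1): Pine Seeds, Blueberry.
Following each consumer down to its lowest-level prey: Pine Seeds → Spruce Grouse → Mink (levels 1 through 3).
All prey of Mink (Spruce Grouse 2, Deer Mouse 2, Snowshoe Hare 2, Red-backed Vole 2) are at level 2 or above, so Mink is at level 1 + 2 = 3.
Every consumer has at least one prey at level 2 or below, so none exceeds level 3.

3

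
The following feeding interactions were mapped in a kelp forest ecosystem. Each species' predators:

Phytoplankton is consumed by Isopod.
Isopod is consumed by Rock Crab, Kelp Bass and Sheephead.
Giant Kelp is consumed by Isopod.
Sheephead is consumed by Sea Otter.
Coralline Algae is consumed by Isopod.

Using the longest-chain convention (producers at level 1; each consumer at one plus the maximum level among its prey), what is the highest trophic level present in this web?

4

Producers (level 1): Phytoplankton, Giant Kelp, Coralline Algae.
Phytoplankton → Isopod → Sheephead → Sea Otter gives Sea Otter level 4.
No species has a prey at level 4, so no species reaches level 5.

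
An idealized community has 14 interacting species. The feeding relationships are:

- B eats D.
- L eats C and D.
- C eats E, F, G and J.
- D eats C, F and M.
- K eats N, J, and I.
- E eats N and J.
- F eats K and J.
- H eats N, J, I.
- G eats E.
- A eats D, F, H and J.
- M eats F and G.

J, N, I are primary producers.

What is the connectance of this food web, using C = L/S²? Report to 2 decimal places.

C = 0.14

The web has S = 14 species and L = 27 feeding links.
C = L / S² = 27 / 196 = 0.1378 ≈ 0.14.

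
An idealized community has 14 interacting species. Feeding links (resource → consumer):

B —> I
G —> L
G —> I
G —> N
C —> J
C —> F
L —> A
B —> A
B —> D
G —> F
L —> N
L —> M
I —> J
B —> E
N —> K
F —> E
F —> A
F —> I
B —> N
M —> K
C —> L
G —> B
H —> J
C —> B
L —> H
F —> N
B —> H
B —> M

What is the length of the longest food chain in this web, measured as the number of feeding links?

3 links

One longest chain: G → L → H → J.
It has 4 species and 3 links.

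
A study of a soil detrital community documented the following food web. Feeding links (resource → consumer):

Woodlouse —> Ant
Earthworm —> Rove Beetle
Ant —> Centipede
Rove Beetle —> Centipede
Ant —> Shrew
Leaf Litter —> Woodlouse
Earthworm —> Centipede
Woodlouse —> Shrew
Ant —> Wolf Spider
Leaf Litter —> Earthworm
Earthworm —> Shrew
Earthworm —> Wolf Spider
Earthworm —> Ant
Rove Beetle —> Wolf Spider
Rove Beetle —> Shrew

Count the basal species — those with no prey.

1

Basal species (no prey listed): Leaf Litter.
Count: 1.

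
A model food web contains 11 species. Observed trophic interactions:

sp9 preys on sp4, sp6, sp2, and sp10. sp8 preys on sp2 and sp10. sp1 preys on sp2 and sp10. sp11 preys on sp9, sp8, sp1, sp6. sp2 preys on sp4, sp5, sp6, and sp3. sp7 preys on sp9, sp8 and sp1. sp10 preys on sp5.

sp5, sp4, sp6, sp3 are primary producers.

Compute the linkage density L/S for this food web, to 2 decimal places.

There are L = 20 links among S = 11 species.
L/S = 20/11 = 1.8182 ≈ 1.82.

L/S = 1.82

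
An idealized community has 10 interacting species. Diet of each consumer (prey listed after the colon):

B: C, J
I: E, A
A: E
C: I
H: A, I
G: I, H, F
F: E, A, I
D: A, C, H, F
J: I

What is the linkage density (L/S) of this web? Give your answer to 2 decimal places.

L/S = 1.90

There are L = 19 links among S = 10 species.
L/S = 19/10 = 1.9000 ≈ 1.90.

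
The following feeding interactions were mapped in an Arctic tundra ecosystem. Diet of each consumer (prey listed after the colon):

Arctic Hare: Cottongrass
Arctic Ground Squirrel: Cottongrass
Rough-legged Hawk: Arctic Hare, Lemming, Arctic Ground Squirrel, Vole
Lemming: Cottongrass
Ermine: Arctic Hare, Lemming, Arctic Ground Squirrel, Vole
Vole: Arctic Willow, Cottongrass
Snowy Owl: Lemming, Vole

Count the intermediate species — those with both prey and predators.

Intermediate species (has both prey and predators): Arctic Hare, Lemming, Arctic Ground Squirrel, Vole.
Count: 4.

4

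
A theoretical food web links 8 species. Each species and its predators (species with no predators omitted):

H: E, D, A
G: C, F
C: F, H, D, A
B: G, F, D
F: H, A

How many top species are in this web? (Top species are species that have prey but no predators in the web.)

3

Top species (has prey, but nothing eats it): E, D, A.
Count: 3.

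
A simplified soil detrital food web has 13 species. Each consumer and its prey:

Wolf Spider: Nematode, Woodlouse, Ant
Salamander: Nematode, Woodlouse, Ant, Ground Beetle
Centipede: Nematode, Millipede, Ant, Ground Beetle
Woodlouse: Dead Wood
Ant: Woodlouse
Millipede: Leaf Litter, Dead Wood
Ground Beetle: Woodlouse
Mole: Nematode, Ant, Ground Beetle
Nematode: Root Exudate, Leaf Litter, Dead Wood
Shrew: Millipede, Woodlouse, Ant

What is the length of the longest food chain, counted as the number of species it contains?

4 species

One longest chain: Dead Wood → Woodlouse → Ant → Mole.
It has 4 species and 3 links.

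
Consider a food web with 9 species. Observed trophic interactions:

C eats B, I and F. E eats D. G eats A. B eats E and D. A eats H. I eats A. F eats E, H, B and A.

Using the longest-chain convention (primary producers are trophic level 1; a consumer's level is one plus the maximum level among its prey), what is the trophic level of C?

Trophic level 5

D is a producer → level 1.
E eats D → level 2.
B eats E (level 2); other prey at levels: D 1 → level 3.
F eats B (level 3); other prey at levels: H 1, A 2, E 2 → level 4.
C eats F (level 4); other prey at levels: I 3, B 3 → level 5.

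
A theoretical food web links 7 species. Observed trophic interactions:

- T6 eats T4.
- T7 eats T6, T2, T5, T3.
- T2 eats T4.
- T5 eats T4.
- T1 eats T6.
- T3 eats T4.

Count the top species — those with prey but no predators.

2

Top species (has prey, but nothing eats it): T7, T1.
Count: 2.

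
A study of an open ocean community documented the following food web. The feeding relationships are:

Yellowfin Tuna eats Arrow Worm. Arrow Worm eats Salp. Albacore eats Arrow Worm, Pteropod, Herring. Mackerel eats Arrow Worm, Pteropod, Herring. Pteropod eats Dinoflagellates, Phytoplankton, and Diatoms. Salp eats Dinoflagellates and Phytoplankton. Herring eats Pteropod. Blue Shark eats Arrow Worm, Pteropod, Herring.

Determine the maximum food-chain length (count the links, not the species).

3 links

One longest chain: Dinoflagellates → Salp → Arrow Worm → Yellowfin Tuna.
It has 4 species and 3 links.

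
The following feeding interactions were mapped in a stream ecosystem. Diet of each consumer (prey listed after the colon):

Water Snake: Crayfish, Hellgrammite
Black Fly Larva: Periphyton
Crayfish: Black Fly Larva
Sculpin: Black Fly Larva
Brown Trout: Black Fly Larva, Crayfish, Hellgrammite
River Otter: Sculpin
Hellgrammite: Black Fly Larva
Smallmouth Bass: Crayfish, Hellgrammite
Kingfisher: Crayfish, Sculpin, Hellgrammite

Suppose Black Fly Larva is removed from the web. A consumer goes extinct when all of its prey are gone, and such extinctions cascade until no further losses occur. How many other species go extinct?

8

Remove Black Fly Larva.
Round 1: Crayfish (all prey gone), Sculpin (all prey gone), Hellgrammite (all prey gone) → extinct.
Round 2: Water Snake (all prey gone), Smallmouth Bass (all prey gone), River Otter (all prey gone), Brown Trout (all prey gone), Kingfisher (all prey gone) → extinct.
No further losses. Total secondary extinctions: 8.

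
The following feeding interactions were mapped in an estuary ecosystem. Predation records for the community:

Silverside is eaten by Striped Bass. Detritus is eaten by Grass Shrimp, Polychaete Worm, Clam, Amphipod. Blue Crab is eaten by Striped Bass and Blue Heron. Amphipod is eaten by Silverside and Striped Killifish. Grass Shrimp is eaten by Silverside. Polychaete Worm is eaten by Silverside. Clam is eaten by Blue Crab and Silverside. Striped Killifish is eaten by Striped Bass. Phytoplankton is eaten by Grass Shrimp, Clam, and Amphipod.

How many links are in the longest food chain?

3 links

One longest chain: Detritus → Clam → Blue Crab → Blue Heron.
It has 4 species and 3 links.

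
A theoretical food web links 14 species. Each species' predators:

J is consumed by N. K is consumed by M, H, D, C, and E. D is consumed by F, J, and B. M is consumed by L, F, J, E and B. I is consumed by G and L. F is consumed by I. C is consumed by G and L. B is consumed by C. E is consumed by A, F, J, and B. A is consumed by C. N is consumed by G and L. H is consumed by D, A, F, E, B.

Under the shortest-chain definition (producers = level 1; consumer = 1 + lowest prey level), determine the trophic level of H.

Trophic level 2

K is a producer → level 1.
H eats K → level 2.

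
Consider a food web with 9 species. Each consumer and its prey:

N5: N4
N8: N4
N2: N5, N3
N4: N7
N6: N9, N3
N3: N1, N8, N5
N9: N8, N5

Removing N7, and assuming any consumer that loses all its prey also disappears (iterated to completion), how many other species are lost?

Remove N7.
Round 1: N4 (all prey gone) → extinct.
Round 2: N8 (all prey gone), N5 (all prey gone) → extinct.
Round 3: N9 (all prey gone) → extinct.
No further losses. Total secondary extinctions: 4.

4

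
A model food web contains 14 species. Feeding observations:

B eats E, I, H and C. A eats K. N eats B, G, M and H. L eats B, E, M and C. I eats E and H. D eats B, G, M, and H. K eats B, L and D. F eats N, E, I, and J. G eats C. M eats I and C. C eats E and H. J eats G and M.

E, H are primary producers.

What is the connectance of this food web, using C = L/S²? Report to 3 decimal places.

C = 0.168

The web has S = 14 species and L = 33 feeding links.
C = L / S² = 33 / 196 = 0.1684 ≈ 0.168.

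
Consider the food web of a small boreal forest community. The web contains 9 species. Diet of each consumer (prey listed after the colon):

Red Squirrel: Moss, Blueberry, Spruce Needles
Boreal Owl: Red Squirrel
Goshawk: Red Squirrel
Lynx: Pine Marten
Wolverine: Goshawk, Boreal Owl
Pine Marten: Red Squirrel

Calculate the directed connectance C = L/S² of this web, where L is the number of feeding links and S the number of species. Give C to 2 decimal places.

The web has S = 9 species and L = 9 feeding links.
C = L / S² = 9 / 81 = 0.1111 ≈ 0.11.

C = 0.11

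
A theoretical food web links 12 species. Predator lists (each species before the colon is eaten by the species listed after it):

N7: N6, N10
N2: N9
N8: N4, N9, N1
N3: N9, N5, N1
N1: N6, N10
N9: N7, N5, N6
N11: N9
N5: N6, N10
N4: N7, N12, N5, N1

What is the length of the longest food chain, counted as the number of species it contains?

One longest chain: N8 → N4 → N5 → N6.
It has 4 species and 3 links.

4 species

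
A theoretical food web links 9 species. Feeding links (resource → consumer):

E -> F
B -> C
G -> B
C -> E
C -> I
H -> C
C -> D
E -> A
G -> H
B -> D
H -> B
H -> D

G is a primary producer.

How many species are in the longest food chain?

6 species

One longest chain: G → H → B → C → E → F.
It has 6 species and 5 links.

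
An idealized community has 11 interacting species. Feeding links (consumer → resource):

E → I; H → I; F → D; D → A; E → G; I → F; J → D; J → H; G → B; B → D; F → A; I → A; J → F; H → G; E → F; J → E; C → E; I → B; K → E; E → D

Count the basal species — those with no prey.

Basal species (no prey listed): A.
Count: 1.

1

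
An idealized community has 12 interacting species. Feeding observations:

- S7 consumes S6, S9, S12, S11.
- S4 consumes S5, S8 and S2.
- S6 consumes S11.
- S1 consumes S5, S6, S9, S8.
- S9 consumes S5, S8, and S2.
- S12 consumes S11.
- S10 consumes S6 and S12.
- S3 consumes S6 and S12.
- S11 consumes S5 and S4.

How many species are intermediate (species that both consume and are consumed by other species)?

5

Intermediate species (has both prey and predators): S9, S4, S11, S6, S12.
Count: 5.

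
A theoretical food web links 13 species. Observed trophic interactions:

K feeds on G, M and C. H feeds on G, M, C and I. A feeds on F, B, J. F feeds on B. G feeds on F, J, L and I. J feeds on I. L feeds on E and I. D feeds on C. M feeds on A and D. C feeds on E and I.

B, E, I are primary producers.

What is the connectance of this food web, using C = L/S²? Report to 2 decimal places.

The web has S = 13 species and L = 23 feeding links.
C = L / S² = 23 / 169 = 0.1361 ≈ 0.14.

C = 0.14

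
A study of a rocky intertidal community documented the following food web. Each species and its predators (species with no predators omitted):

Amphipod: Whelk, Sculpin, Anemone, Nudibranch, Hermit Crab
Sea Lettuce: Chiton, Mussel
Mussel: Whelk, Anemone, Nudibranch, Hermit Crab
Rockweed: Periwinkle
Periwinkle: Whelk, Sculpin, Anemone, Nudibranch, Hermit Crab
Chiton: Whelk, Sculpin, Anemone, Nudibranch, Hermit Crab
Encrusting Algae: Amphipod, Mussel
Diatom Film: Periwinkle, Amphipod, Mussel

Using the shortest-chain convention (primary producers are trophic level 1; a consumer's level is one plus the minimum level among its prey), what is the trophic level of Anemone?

Diatom Film is a producer → level 1.
Periwinkle eats Diatom Film → level 2.
Anemone eats Periwinkle → level 3.
No prey of Anemone is below level 2, so 3 is the minimum.

Trophic level 3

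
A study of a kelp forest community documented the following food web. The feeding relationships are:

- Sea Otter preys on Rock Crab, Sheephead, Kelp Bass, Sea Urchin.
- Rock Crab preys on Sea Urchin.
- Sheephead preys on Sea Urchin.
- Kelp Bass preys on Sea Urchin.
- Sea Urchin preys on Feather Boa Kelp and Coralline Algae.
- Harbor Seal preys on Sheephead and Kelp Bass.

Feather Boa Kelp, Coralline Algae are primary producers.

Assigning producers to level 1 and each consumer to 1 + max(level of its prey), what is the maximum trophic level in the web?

Producers (level 1): Feather Boa Kelp, Coralline Algae.
Feather Boa Kelp → Sea Urchin → Sheephead → Sea Otter gives Sea Otter level 4.
No species has a prey at level 4, so no species reaches level 5.

4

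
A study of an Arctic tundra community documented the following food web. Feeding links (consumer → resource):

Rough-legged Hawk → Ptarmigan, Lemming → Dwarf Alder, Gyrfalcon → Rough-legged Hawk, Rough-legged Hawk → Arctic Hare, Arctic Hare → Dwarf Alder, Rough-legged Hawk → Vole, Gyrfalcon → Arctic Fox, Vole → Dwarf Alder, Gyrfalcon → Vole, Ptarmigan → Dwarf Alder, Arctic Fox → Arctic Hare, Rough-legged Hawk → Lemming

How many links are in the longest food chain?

3 links

One longest chain: Dwarf Alder → Ptarmigan → Rough-legged Hawk → Gyrfalcon.
It has 4 species and 3 links.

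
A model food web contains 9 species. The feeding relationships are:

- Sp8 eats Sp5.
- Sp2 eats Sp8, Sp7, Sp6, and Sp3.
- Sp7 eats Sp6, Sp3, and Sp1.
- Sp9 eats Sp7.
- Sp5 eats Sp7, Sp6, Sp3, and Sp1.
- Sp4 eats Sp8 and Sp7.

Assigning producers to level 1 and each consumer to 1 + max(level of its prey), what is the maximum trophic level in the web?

Producers (level 1): Sp3, Sp6, Sp1.
Sp3 → Sp7 → Sp5 → Sp8 → Sp4 gives Sp4 level 5.
No species has a prey at level 5, so no species reaches level 6.

5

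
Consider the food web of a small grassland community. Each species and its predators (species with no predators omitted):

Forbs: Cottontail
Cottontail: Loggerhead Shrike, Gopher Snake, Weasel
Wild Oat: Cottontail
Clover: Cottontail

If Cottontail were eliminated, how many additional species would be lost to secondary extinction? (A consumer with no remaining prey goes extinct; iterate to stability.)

3

Remove Cottontail.
Round 1: Loggerhead Shrike (all prey gone), Gopher Snake (all prey gone), Weasel (all prey gone) → extinct.
No further losses. Total secondary extinctions: 3.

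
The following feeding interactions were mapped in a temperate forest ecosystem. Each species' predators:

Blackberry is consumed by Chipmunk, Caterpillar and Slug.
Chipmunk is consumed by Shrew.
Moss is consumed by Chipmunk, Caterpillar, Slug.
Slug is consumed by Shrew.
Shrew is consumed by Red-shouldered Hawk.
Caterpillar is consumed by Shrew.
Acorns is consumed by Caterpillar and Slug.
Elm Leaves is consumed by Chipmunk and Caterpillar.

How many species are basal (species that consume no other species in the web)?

Basal species (no prey listed): Moss, Acorns, Elm Leaves, Blackberry.
Count: 4.

4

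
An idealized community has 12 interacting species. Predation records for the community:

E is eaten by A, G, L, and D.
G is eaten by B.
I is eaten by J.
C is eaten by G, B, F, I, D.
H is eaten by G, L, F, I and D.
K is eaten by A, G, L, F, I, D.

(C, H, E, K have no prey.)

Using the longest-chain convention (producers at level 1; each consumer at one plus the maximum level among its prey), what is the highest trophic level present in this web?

3

Producers (level 1): C, H, E, K.
C → I → J gives J level 3.
No species has a prey at level 3, so no species reaches level 4.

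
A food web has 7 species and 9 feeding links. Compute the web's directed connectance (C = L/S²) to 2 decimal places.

The web has S = 7 species and L = 9 feeding links.
C = L / S² = 9 / 49 = 0.1837 ≈ 0.18.

C = 0.18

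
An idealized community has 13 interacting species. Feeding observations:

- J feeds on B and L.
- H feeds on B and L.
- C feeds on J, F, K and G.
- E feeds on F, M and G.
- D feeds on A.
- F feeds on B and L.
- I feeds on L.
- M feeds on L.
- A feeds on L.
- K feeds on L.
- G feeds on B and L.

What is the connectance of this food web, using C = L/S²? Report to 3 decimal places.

The web has S = 13 species and L = 20 feeding links.
C = L / S² = 20 / 169 = 0.1183 ≈ 0.118.

C = 0.118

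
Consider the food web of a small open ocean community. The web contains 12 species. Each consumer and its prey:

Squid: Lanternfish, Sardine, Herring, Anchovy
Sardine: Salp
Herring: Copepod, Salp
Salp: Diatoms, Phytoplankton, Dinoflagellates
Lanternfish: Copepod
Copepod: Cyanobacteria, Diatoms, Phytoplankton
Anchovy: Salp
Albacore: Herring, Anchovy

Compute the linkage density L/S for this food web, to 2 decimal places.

There are L = 17 links among S = 12 species.
L/S = 17/12 = 1.4167 ≈ 1.42.

L/S = 1.42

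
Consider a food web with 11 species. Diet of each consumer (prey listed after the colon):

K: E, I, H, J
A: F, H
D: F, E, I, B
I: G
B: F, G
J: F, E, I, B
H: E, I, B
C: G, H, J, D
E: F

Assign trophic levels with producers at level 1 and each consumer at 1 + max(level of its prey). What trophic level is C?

Trophic level 4

F is a producer → level 1.
E eats F → level 2.
H eats E (level 2); other prey at levels: I 2, B 2 → level 3.
C eats H (level 3); other prey at levels: G 1, J 3, D 3 → level 4.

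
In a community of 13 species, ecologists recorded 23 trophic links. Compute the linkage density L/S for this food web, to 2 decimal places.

L/S = 1.77

There are L = 23 links among S = 13 species.
L/S = 23/13 = 1.7692 ≈ 1.77.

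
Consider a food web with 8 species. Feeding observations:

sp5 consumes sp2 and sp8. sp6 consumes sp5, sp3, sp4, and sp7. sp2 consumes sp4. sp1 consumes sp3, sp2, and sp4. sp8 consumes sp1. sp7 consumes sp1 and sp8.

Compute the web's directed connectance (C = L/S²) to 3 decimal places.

The web has S = 8 species and L = 13 feeding links.
C = L / S² = 13 / 64 = 0.2031 ≈ 0.203.

C = 0.203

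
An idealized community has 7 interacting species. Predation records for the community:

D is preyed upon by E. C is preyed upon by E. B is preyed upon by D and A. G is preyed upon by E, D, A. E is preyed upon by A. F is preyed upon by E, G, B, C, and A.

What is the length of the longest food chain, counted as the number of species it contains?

One longest chain: F → G → D → E → A.
It has 5 species and 4 links.

5 species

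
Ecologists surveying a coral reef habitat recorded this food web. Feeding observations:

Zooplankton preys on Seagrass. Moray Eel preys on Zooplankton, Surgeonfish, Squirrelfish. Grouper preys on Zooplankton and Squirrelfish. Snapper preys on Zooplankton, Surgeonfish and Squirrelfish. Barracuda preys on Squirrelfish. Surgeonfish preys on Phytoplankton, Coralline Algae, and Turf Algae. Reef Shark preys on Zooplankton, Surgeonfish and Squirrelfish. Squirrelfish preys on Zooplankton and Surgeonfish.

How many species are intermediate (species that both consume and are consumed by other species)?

Intermediate species (has both prey and predators): Surgeonfish, Zooplankton, Squirrelfish.
Count: 3.

3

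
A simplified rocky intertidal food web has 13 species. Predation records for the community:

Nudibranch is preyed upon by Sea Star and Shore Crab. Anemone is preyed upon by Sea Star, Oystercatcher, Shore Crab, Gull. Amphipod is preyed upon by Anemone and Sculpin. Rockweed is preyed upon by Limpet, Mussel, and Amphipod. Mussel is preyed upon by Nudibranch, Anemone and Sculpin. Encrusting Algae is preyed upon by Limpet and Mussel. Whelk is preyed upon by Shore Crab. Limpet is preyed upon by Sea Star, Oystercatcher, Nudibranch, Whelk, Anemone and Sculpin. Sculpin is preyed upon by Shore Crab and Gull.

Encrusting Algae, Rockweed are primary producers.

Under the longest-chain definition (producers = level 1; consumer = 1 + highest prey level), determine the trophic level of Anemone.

Rockweed is a producer → level 1.
Amphipod eats Rockweed → level 2.
Anemone eats Amphipod (level 2); other prey at levels: Limpet 2, Mussel 2 → level 3.

Trophic level 3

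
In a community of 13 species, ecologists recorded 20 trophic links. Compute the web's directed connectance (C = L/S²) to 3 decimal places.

The web has S = 13 species and L = 20 feeding links.
C = L / S² = 20 / 169 = 0.1183 ≈ 0.118.

C = 0.118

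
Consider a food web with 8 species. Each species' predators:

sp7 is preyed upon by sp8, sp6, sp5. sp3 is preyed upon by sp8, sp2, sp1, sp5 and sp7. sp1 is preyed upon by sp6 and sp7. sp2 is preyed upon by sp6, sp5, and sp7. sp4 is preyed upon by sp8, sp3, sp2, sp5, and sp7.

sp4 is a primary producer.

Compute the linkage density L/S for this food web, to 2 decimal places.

There are L = 18 links among S = 8 species.
L/S = 18/8 = 2.2500 ≈ 2.25.

L/S = 2.25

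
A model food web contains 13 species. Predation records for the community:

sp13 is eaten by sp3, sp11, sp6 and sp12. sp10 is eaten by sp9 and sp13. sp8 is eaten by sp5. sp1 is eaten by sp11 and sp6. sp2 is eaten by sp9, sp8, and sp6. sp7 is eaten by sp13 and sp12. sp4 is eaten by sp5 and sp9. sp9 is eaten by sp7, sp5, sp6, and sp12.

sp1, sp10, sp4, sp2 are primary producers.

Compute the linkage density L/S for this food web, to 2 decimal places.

L/S = 1.54

There are L = 20 links among S = 13 species.
L/S = 20/13 = 1.5385 ≈ 1.54.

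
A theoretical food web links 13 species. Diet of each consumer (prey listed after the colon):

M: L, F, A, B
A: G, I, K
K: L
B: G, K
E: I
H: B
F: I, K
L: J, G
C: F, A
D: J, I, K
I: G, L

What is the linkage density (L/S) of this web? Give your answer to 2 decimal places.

L/S = 1.77

There are L = 23 links among S = 13 species.
L/S = 23/13 = 1.7692 ≈ 1.77.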